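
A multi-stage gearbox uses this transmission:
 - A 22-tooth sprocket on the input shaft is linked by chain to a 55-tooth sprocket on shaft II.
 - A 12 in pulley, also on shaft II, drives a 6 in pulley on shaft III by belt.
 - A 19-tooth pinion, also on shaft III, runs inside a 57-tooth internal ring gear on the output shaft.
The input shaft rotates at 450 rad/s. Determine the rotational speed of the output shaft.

120 rad/s

Chain: ratio = 55/22 = 2.5, so shaft II turns at 450 / 2.5 = 180 rad/s.
Belt: ratio = 6/12 = 0.5, so shaft III turns at 180 / 0.5 = 360 rad/s.
Internal gear: ratio = 57/19 = 3, so the output shaft turns at 360 / 3 = 120 rad/s.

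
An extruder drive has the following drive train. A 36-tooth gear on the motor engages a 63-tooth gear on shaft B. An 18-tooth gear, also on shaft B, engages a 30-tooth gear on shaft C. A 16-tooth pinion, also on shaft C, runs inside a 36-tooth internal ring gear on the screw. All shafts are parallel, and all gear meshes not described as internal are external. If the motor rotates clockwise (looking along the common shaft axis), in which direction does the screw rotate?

the motor → shaft B: external mesh, 1 reversal → CCW.
shaft B → shaft C: external mesh, 1 reversal → CW.
shaft C → the screw: internal mesh, same direction → CW.
2 reversals in total — an even number — so the screw turns the same way as the motor.

clockwise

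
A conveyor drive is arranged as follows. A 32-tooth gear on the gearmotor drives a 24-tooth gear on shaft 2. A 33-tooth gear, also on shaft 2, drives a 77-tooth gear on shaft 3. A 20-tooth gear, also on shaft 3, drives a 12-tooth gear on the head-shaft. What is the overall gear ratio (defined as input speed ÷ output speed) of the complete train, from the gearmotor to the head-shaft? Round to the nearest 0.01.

Each stage contributes driven/driver: gear mesh 24/32 = 0.75, gear mesh 77/33 = 2.3333, gear mesh 12/20 = 0.6.
Overall: 0.75 × 2.3333 × 0.6 = 1.05.

1.05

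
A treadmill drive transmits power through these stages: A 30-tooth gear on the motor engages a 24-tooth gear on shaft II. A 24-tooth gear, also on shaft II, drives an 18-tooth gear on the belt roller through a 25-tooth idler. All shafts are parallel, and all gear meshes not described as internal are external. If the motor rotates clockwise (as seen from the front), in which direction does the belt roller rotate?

the motor → shaft II: external mesh, 1 reversal → CCW.
shaft II → the belt roller: driver → idler → driven is 2 external meshes, 2 reversals → CCW.
3 reversals in total — an odd number — so the belt roller turns opposite to the motor.

counterclockwise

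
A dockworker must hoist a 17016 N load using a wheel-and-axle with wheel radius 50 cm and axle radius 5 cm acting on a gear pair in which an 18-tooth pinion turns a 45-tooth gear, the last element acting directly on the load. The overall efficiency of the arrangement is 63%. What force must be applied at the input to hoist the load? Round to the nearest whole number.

Wheel-and-axle MA = R/r = 50/5 = 10.
Gear pair MA = 45/18 = 2.5.
Combined ideal MA = 10 × 2.5 = 25.
Actual MA = 25 × 0.63 = 15.75.
Effort = load / actual MA = 17016 / 15.75 = 1080.4 N.

1080 N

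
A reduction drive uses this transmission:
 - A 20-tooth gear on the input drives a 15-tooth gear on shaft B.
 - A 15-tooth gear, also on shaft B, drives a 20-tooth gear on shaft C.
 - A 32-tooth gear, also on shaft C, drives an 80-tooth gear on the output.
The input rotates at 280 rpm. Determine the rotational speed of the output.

gear mesh 15/20 = 0.75 → 280/0.75 = 373.33 rpm
gear mesh 20/15 = 1.3333 → 373.33/1.3333 = 280 rpm
gear mesh 80/32 = 2.5 → 280/2.5 = 112 rpm

112 rpm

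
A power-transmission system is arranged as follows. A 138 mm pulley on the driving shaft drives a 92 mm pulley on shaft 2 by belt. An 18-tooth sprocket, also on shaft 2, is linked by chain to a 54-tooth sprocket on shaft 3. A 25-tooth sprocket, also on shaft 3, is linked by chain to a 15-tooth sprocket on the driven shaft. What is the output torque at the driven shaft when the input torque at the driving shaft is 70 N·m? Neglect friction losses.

Belt: ratio = 92/138 = 0.66667; torque at shaft 2 = 70 × 0.66667 = 46.667 N·m.
Chain: ratio = 54/18 = 3; torque at shaft 3 = 46.667 × 3 = 140 N·m.
Chain: ratio = 15/25 = 0.6; torque at the driven shaft = 140 × 0.6 = 84 N·m.

84 N·m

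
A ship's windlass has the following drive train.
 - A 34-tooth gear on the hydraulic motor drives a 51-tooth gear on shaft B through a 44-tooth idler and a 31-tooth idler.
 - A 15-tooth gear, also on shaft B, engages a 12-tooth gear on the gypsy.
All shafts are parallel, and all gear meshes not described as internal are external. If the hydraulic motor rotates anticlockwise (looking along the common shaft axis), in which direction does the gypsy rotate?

the hydraulic motor → shaft B: driver → idler → idler → driven is 3 external meshes, 3 reversals → CW.
shaft B → the gypsy: external mesh, 1 reversal → CCW.
4 reversals in total — an even number — so the gypsy turns the same way as the hydraulic motor.

anticlockwise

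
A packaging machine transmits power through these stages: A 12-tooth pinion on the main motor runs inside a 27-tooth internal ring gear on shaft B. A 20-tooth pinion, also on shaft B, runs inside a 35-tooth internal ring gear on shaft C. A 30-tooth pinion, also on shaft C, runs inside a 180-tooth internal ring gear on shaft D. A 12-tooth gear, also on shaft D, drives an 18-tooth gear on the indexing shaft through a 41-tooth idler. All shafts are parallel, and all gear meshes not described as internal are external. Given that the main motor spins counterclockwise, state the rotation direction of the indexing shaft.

the main motor → shaft B: internal mesh, same direction → CCW.
shaft B → shaft C: internal mesh, same direction → CCW.
shaft C → shaft D: internal mesh, same direction → CCW.
shaft D → the indexing shaft: driver → idler → driven is 2 external meshes, 2 reversals → CCW.
2 reversals in total — an even number — so the indexing shaft turns the same way as the main motor.

counterclockwise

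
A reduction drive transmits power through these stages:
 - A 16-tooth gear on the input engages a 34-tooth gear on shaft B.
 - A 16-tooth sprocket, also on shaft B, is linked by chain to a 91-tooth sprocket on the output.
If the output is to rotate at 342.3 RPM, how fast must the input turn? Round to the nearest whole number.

Overall ratio R = 2.125 × 5.6875 = 12.086.
Required input speed = output speed × R = 342.3 × 12.086 = 4137 RPM.

4137 RPM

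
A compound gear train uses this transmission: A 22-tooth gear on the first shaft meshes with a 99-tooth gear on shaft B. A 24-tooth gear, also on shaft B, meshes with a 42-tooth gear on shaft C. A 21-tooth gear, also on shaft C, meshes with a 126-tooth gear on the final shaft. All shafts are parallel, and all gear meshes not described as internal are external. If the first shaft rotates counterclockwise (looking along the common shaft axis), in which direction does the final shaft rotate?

the first shaft → shaft B: external mesh, 1 reversal → CW.
shaft B → shaft C: external mesh, 1 reversal → CCW.
shaft C → the final shaft: external mesh, 1 reversal → CW.
3 reversals in total — an odd number — so the final shaft turns opposite to the first shaft.

clockwise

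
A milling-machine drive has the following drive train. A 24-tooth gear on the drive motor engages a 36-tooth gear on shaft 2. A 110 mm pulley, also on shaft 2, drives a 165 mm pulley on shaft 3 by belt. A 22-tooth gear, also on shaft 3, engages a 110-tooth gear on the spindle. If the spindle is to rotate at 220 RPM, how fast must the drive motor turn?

Overall ratio R = 1.5 × 1.5 × 5 = 11.25.
Required input speed = output speed × R = 220 × 11.25 = 2475 RPM.

2475 RPM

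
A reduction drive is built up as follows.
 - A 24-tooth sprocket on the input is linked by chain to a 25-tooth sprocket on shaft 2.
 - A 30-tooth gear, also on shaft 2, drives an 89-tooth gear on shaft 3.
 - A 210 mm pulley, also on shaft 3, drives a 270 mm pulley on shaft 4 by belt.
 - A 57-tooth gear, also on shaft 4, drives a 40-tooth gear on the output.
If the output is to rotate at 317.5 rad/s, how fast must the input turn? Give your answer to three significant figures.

885 rad/s

Overall ratio R = 1.0417 × 2.9667 × 1.2857 × 0.70175 = 2.7882.
Required input speed = output speed × R = 317.5 × 2.7882 = 885.26 rad/s.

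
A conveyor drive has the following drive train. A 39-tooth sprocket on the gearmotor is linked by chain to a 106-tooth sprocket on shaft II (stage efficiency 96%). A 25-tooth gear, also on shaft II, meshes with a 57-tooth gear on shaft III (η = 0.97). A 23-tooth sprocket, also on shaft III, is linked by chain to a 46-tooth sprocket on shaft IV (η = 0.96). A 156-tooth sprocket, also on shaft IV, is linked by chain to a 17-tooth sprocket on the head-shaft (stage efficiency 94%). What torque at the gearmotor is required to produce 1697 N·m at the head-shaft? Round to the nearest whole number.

1495 N·m

Overall ratio R = 2.7179 × 2.28 × 2 × 0.10897 = 1.3506; overall efficiency η = 0.96 × 0.97 × 0.96 × 0.94 = 0.8403.
Input torque = output torque / (R × η) = 1697 / (1.3506 × 0.8403) = 1495.2 N·m.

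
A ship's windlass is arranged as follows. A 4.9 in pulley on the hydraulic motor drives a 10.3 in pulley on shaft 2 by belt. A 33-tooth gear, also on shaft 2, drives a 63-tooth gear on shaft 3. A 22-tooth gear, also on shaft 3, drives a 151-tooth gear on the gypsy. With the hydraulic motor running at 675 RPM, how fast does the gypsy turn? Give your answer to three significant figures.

belt 10.3/4.9 = 2.102 → 675/2.102 = 321.12 RPM
gear mesh 63/33 = 1.9091 → 321.12/1.9091 = 168.2 RPM
gear mesh 151/22 = 6.8636 → 168.2/6.8636 = 24.507 RPM

24.5 RPM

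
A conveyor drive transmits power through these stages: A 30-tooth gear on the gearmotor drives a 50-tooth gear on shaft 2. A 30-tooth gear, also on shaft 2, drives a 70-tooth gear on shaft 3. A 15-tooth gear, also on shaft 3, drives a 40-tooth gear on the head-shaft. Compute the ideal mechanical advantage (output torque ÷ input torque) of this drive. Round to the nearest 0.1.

10.4

Each stage contributes driven/driver: gear mesh 50/30 = 1.6667, gear mesh 70/30 = 2.3333, gear mesh 40/15 = 2.6667.
Overall: 1.6667 × 2.3333 × 2.6667 = 10.37.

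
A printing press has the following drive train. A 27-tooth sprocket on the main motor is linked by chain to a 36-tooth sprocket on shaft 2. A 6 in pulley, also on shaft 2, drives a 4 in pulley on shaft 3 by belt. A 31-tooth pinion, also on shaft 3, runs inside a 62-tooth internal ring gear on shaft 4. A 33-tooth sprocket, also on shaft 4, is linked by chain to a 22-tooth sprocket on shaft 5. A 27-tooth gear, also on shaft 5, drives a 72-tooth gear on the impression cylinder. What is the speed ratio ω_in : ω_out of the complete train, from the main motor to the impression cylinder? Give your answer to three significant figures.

Each stage contributes driven/driver: chain 36/27 = 1.3333, belt 4/6 = 0.66667, internal gear 62/31 = 2, chain 22/33 = 0.66667, gear mesh 72/27 = 2.6667.
Overall: 1.3333 × 0.66667 × 2 × 0.66667 × 2.6667 = 3.1605.

3.16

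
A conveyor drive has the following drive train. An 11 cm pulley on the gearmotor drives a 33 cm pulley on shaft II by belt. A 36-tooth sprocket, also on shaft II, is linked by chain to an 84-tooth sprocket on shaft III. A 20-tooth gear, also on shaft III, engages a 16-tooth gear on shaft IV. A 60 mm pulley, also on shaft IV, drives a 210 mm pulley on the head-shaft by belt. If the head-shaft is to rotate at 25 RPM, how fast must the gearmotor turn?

Overall ratio R = 3 × 2.3333 × 0.8 × 3.5 = 19.6.
Required input speed = output speed × R = 25 × 19.6 = 490 RPM.

490 RPM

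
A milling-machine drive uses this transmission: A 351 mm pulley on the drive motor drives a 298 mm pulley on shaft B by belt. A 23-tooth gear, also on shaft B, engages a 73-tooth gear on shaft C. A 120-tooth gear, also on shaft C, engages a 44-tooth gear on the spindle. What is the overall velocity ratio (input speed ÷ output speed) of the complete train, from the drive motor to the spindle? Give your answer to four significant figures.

Each stage contributes driven/driver: belt 298/351 = 0.849, gear mesh 73/23 = 3.1739, gear mesh 44/120 = 0.36667.
Overall: 0.849 × 3.1739 × 0.36667 = 0.98804.

0.9880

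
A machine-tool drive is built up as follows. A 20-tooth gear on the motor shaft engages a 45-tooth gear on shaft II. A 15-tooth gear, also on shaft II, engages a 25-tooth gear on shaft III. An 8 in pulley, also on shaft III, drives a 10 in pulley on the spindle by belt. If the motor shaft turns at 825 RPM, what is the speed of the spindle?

176 RPM

gear mesh 45/20 = 2.25 → 825/2.25 = 366.67 RPM
gear mesh 25/15 = 1.6667 → 366.67/1.6667 = 220 RPM
belt 10/8 = 1.25 → 220/1.25 = 176 RPM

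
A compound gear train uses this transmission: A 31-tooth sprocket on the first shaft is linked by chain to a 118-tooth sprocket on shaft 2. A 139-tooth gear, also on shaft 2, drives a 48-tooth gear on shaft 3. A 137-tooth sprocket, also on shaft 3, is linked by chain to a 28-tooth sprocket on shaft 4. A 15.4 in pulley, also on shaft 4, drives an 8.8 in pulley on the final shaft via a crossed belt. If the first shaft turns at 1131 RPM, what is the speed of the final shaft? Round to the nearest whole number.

chain 118/31 = 3.8065 → 1131/3.8065 = 297.13 RPM
gear mesh 48/139 = 0.34532 → 297.13/0.34532 = 860.43 RPM
chain 28/137 = 0.20438 → 860.43/0.20438 = 4210 RPM
belt 8.8/15.4 = 0.57143 → 4210/0.57143 = 7367.4 RPM

7367 RPM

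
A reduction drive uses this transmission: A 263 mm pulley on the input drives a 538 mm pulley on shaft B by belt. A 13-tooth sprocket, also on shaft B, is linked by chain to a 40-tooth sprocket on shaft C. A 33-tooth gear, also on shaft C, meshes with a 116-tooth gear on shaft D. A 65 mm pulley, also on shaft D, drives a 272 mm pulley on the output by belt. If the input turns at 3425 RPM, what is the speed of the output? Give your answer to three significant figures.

37.0 RPM

Belt: ratio = 538/263 = 2.0456, so shaft B turns at 3425 / 2.0456 = 1674.3 RPM.
Chain: ratio = 40/13 = 3.0769, so shaft C turns at 1674.3 / 3.0769 = 544.15 RPM.
Gear mesh: ratio = 116/33 = 3.5152, so shaft D turns at 544.15 / 3.5152 = 154.8 RPM.
Belt: ratio = 272/65 = 4.1846, so the output turns at 154.8 / 4.1846 = 36.993 RPM.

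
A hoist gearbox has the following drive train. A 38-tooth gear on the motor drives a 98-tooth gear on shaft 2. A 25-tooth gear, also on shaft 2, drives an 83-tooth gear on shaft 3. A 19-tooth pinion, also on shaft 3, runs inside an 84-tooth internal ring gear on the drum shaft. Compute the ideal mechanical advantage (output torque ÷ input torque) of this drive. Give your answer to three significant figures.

Each stage contributes driven/driver: gear mesh 98/38 = 2.5789, gear mesh 83/25 = 3.32, internal gear 84/19 = 4.4211.
Overall: 2.5789 × 3.32 × 4.4211 = 37.854.

37.9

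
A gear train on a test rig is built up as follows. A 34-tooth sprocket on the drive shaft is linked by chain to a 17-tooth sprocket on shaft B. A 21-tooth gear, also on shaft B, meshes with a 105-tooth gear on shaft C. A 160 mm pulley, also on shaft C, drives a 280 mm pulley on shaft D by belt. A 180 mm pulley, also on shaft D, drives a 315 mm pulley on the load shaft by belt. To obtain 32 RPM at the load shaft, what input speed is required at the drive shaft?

245 RPM

Overall ratio R = 0.5 × 5 × 1.75 × 1.75 = 7.6562.
Required input speed = output speed × R = 32 × 7.6562 = 245 RPM.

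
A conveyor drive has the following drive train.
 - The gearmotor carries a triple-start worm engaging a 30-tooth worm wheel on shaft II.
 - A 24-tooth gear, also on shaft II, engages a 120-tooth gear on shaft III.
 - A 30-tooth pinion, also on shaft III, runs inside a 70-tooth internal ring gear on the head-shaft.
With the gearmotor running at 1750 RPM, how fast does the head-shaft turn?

worm 30/3 = 10 → 1750/10 = 175 RPM
gear mesh 120/24 = 5 → 175/5 = 35 RPM
internal gear 70/30 = 2.3333 → 35/2.3333 = 15 RPM

15 RPM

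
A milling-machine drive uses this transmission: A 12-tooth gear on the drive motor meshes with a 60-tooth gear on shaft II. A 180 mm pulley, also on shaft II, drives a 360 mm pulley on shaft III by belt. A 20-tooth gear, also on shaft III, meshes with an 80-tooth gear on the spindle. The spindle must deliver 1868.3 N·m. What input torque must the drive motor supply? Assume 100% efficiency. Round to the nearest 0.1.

Overall ratio R = 5 × 2 × 4 = 40.
Input torque = output torque / R = 1868.3 / 40 = 46.707 N·m.

46.7 N·m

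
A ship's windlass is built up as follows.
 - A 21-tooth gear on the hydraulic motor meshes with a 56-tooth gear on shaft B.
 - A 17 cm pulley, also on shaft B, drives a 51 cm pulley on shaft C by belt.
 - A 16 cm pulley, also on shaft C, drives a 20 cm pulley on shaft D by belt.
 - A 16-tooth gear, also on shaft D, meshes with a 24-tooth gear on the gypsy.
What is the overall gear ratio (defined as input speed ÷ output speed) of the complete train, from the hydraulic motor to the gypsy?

15

Each stage contributes driven/driver: gear mesh 56/21 = 2.6667, belt 51/17 = 3, belt 20/16 = 1.25, gear mesh 24/16 = 1.5.
Overall: 2.6667 × 3 × 1.25 × 1.5 = 15.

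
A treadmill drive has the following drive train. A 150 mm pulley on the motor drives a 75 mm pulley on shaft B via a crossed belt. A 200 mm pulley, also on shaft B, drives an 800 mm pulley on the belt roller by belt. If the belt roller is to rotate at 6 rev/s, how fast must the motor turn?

Overall ratio R = 0.5 × 4 = 2.
Required input speed = output speed × R = 6 × 2 = 12 rev/s.

12 rev/s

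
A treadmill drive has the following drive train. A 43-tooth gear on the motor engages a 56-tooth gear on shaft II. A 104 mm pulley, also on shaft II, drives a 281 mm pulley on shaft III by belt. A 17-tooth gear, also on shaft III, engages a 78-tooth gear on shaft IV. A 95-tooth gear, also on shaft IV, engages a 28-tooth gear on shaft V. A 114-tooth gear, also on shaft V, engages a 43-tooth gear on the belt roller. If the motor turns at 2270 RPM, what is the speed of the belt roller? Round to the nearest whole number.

the motor → shaft II (gear mesh, 56/43): 2270 ÷ 1.3023 = 1743 RPM
shaft II → shaft III (belt, 281/104): 1743 ÷ 2.7019 = 645.11 RPM
shaft III → shaft IV (gear mesh, 78/17): 645.11 ÷ 4.5882 = 140.6 RPM
shaft IV → shaft V (gear mesh, 28/95): 140.6 ÷ 0.29474 = 477.04 RPM
shaft V → the belt roller (gear mesh, 43/114): 477.04 ÷ 0.37719 = 1264.7 RPM

1265 RPM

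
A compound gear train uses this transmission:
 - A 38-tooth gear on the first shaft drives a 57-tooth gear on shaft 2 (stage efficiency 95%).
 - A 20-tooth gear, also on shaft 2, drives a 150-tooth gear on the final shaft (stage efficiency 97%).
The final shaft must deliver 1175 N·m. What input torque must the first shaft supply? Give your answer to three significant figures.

Overall ratio R = 1.5 × 7.5 = 11.25; overall efficiency η = 0.95 × 0.97 = 0.9215.
Input torque = output torque / (R × η) = 1175 / (11.25 × 0.9215) = 113.34 N·m.

113 N·m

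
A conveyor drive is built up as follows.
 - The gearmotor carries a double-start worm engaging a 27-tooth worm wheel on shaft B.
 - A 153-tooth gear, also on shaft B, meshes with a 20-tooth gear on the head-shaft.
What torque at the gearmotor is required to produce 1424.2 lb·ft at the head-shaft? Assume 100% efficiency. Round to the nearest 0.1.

Overall ratio R = 13.5 × 0.13072 = 1.7647.
Input torque = output torque / R = 1424.2 / 1.7647 = 807.05 lb·ft.

807.0 lb·ft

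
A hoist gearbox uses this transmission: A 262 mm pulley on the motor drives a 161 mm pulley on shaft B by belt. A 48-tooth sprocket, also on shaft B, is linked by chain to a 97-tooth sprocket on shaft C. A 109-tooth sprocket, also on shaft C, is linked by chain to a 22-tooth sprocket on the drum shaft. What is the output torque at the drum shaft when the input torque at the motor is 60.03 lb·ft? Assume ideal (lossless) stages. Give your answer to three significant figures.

belt 161/262 = 0.6145 → τ = 60.03·0.6145 = 36.889 lb·ft
chain 97/48 = 2.0208 → τ = 36.889·2.0208 = 74.546 lb·ft
chain 22/109 = 0.20183 → τ = 74.546·0.20183 = 15.046 lb·ft

15.0 lb·ft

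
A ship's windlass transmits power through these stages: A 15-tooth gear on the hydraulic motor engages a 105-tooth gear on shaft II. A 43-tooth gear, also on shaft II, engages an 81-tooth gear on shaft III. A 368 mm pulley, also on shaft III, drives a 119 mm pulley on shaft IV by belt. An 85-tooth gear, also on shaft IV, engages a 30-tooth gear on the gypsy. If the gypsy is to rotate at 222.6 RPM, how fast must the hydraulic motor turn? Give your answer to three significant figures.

335 RPM

Overall ratio R = 7 × 1.8837 × 0.32337 × 0.35294 = 1.5049.
Required input speed = output speed × R = 222.6 × 1.5049 = 335 RPM.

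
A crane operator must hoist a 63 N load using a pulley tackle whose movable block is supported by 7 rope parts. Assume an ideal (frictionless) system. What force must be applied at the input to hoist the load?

9 N

Block-and-tackle MA = number of supporting rope parts = 7.
Effort = load / MA = 63 / 7 = 9 N.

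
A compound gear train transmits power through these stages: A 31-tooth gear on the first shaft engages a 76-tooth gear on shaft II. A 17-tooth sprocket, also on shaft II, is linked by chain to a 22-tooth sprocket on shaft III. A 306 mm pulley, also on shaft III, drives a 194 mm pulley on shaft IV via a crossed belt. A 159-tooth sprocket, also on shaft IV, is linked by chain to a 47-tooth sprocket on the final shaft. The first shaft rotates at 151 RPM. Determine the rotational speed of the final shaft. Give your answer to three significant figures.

254 RPM

the first shaft → shaft II (gear mesh, 76/31): 151 ÷ 2.4516 = 61.592 RPM
shaft II → shaft III (chain, 22/17): 61.592 ÷ 1.2941 = 47.594 RPM
shaft III → shaft IV (belt, 194/306): 47.594 ÷ 0.63399 = 75.071 RPM
shaft IV → the final shaft (chain, 47/159): 75.071 ÷ 0.2956 = 253.96 RPM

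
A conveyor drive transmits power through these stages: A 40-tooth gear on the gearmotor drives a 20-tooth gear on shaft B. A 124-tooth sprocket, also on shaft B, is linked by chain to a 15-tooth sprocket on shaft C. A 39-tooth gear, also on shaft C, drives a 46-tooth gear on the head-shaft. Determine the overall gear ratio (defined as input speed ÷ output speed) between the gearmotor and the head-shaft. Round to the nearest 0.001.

Each stage contributes driven/driver: gear mesh 20/40 = 0.5, chain 15/124 = 0.12097, gear mesh 46/39 = 1.1795.
Overall: 0.5 × 0.12097 × 1.1795 = 0.07134.

0.071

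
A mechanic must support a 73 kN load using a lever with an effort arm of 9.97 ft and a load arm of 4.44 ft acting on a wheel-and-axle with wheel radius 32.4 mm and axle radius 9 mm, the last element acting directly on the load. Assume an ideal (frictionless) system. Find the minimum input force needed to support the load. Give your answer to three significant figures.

9.03 kN

Lever MA = effort arm / load arm = 9.97/4.44 = 2.2455.
Wheel-and-axle MA = R/r = 32.4/9 = 3.6.
Combined ideal MA = 2.2455 × 3.6 = 8.0838.
Effort = load / MA = 73 / 8.0838 = 9.0304 kN.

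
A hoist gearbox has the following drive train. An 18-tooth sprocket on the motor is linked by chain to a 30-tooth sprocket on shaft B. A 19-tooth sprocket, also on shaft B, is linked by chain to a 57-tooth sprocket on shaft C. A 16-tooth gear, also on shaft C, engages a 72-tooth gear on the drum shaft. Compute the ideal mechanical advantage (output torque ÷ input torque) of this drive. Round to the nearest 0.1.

Each stage contributes driven/driver: chain 30/18 = 1.6667, chain 57/19 = 3, gear mesh 72/16 = 4.5.
Overall: 1.6667 × 3 × 4.5 = 22.5.

22.5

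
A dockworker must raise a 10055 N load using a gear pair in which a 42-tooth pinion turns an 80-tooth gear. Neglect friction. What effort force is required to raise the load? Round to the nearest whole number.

Gear pair MA = 80/42 = 1.9048.
Effort = load / MA = 10055 / 1.9048 = 5278.9 N.

5279 N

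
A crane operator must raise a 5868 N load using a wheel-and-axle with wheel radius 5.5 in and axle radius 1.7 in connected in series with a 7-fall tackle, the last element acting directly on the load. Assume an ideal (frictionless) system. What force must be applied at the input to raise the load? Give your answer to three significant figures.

Wheel-and-axle MA = R/r = 5.5/1.7 = 3.2353.
Block-and-tackle MA = number of supporting rope parts = 7.
Combined ideal MA = 3.2353 × 7 = 22.647.
Effort = load / MA = 5868 / 22.647 = 259.11 N.

259 N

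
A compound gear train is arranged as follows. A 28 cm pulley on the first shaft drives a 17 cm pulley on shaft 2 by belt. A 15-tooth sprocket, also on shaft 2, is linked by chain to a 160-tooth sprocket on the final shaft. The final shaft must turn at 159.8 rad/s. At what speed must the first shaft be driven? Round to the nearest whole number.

Overall ratio R = 0.60714 × 10.667 = 6.4762.
Required input speed = output speed × R = 159.8 × 6.4762 = 1034.9 rad/s.

1035 rad/s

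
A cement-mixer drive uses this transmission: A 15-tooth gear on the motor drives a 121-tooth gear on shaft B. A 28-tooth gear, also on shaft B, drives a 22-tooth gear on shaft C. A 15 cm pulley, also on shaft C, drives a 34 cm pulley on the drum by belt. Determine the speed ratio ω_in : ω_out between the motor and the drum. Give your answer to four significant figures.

Each stage contributes driven/driver: gear mesh 121/15 = 8.0667, gear mesh 22/28 = 0.78571, belt 34/15 = 2.2667.
Overall: 8.0667 × 0.78571 × 2.2667 = 14.366.

14.37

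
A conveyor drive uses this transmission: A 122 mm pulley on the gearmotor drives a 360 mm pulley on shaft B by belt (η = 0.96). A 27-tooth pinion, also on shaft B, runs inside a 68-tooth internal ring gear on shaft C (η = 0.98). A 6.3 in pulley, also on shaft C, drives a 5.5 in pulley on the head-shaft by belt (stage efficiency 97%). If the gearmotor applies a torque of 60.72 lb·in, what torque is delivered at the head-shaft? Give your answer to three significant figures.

360 lb·in

Belt: ratio = 360/122 = 2.9508; torque at shaft B = 60.72 × 2.9508 × 0.96 = 172.01 lb·in.
Internal gear: ratio = 68/27 = 2.5185; torque at shaft C = 172.01 × 2.5185 × 0.98 = 424.54 lb·in.
Belt: ratio = 5.5/6.3 = 0.87302; torque at the head-shaft = 424.54 × 0.87302 × 0.97 = 359.51 lb·in.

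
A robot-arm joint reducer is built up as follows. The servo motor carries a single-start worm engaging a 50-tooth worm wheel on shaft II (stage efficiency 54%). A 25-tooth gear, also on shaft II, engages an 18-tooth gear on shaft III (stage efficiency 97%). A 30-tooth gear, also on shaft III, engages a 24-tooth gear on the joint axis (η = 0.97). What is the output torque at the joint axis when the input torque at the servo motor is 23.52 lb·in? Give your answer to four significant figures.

344.2 lb·in

After the worm (50/1): 23.52 × 50 × 0.54 = 635.04 lb·in
After the gear mesh (18/25): 635.04 × 0.72 × 0.97 = 443.51 lb·in
After the gear mesh (24/30): 443.51 × 0.8 × 0.97 = 344.17 lb·in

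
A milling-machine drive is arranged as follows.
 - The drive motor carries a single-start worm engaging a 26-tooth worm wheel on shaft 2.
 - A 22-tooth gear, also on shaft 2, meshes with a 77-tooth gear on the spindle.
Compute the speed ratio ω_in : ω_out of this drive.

91

Each stage contributes driven/driver: worm 26/1 = 26, gear mesh 77/22 = 3.5.
Overall: 26 × 3.5 = 91.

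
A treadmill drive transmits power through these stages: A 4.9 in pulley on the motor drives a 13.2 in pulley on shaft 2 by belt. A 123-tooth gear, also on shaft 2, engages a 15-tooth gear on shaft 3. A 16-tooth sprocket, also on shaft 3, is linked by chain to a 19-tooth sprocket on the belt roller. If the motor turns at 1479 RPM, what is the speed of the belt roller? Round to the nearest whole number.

the motor → shaft 2 (belt, 13.2/4.9): 1479 ÷ 2.6939 = 549.02 RPM
shaft 2 → shaft 3 (gear mesh, 15/123): 549.02 ÷ 0.12195 = 4502 RPM
shaft 3 → the belt roller (chain, 19/16): 4502 ÷ 1.1875 = 3791.1 RPM

3791 RPM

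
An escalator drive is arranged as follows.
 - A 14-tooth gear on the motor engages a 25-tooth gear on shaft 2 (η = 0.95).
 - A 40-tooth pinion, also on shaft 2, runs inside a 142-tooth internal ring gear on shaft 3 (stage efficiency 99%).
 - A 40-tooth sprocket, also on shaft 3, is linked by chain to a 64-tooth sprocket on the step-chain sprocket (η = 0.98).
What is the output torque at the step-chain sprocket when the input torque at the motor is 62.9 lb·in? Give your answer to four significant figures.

588.0 lb·in

gear mesh 25/14 = 1.7857 → τ = 62.9·1.7857·0.95 = 106.71 lb·in
internal gear 142/40 = 3.55 → τ = 106.71·3.55·0.99 = 375.02 lb·in
chain 64/40 = 1.6 → τ = 375.02·1.6·0.98 = 588.03 lb·in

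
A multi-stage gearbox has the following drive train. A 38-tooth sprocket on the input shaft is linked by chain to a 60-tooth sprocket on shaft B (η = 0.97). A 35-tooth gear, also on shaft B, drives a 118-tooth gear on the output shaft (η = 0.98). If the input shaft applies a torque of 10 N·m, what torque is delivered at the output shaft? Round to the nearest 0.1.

50.6 N·m

chain 60/38 = 1.5789 → τ = 10·1.5789·0.97 = 15.316 N·m
gear mesh 118/35 = 3.3714 → τ = 15.316·3.3714·0.98 = 50.603 N·m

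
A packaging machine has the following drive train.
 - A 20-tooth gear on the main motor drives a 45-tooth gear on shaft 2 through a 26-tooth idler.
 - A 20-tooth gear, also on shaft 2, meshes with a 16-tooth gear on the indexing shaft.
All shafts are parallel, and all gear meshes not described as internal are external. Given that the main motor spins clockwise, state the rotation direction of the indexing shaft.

the main motor → shaft 2: driver → idler → driven is 2 external meshes, 2 reversals → CW.
shaft 2 → the indexing shaft: external mesh, 1 reversal → CCW.
3 reversals in total — an odd number — so the indexing shaft turns opposite to the main motor.

counterclockwise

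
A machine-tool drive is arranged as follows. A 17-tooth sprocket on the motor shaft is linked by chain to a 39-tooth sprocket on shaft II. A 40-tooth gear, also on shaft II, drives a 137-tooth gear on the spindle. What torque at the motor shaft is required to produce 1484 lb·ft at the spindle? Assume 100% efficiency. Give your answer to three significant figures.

Overall ratio R = 2.2941 × 3.425 = 7.8574.
Input torque = output torque / R = 1484 / 7.8574 = 188.87 lb·ft.

189 lb·ft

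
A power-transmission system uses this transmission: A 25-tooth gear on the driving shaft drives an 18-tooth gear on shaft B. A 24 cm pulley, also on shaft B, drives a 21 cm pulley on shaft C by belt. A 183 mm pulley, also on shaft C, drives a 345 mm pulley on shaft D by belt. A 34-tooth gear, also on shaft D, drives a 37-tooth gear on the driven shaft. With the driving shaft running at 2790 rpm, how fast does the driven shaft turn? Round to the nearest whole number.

2159 rpm

gear mesh 18/25 = 0.72 → 2790/0.72 = 3875 rpm
belt 21/24 = 0.875 → 3875/0.875 = 4428.6 rpm
belt 345/183 = 1.8852 → 4428.6/1.8852 = 2349.1 rpm
gear mesh 37/34 = 1.0882 → 2349.1/1.0882 = 2158.6 rpm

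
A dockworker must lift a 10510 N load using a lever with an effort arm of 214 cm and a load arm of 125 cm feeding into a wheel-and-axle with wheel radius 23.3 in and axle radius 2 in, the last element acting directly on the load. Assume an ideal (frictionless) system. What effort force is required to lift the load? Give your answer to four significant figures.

527.0 N

Lever MA = effort arm / load arm = 214/125 = 1.712.
Wheel-and-axle MA = R/r = 23.3/2 = 11.65.
Combined ideal MA = 1.712 × 11.65 = 19.945.
Effort = load / MA = 10510 / 19.945 = 526.95 N.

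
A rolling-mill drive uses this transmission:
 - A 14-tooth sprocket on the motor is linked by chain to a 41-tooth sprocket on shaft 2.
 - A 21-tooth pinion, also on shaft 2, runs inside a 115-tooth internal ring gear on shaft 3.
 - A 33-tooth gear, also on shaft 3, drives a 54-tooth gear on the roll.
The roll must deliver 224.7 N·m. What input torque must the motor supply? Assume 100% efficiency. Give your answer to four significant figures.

Overall ratio R = 2.9286 × 5.4762 × 1.6364 = 26.243.
Input torque = output torque / R = 224.7 / 26.243 = 8.5623 N·m.

8.562 N·m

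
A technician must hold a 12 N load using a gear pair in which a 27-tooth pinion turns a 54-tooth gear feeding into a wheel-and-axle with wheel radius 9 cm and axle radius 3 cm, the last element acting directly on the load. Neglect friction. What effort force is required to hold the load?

2 N

Gear pair MA = 54/27 = 2.
Wheel-and-axle MA = R/r = 9/3 = 3.
Combined ideal MA = 2 × 3 = 6.
Effort = load / MA = 12 / 6 = 2 N.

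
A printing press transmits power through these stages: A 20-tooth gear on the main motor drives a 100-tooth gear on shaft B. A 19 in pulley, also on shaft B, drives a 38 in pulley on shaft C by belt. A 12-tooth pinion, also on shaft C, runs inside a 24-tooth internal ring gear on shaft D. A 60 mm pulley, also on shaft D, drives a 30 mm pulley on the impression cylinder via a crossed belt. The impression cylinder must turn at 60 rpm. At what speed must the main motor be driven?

Overall ratio R = 5 × 2 × 2 × 0.5 = 10.
Required input speed = output speed × R = 60 × 10 = 600 rpm.

600 rpm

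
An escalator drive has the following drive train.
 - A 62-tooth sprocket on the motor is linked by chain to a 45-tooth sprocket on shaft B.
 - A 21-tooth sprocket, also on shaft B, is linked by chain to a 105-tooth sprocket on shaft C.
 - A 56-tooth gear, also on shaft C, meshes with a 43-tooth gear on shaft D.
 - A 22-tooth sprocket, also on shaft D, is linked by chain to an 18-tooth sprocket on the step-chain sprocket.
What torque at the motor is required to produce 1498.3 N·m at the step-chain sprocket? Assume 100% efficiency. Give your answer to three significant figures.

Overall ratio R = 0.72581 × 5 × 0.76786 × 0.81818 = 2.2799.
Input torque = output torque / R = 1498.3 / 2.2799 = 657.17 N·m.

657 N·m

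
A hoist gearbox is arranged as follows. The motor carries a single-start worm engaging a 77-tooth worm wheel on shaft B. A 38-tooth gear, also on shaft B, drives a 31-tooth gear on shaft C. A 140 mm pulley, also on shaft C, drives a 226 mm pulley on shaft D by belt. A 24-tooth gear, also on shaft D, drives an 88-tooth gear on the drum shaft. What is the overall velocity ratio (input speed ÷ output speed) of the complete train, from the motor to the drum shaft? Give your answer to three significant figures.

Each stage contributes driven/driver: worm 77/1 = 77, gear mesh 31/38 = 0.81579, belt 226/140 = 1.6143, gear mesh 88/24 = 3.6667.
Overall: 77 × 0.81579 × 1.6143 × 3.6667 = 371.81.

372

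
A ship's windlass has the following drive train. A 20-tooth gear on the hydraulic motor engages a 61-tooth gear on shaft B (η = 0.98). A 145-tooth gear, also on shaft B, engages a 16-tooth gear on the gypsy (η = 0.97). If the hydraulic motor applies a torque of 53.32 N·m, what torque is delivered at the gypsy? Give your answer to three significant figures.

Gear mesh: ratio = 61/20 = 3.05; torque at shaft B = 53.32 × 3.05 × 0.98 = 159.37 N·m.
Gear mesh: ratio = 16/145 = 0.11034; torque at the gypsy = 159.37 × 0.11034 × 0.97 = 17.058 N·m.

17.1 N·m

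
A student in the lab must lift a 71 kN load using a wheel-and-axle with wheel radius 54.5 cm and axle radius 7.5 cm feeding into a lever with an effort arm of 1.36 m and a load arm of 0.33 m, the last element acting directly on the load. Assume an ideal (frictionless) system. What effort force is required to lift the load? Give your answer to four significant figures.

Wheel-and-axle MA = R/r = 54.5/7.5 = 7.2667.
Lever MA = effort arm / load arm = 1.36/0.33 = 4.1212.
Combined ideal MA = 7.2667 × 4.1212 = 29.947.
Effort = load / MA = 71 / 29.947 = 2.3708 kN.

2.371 kN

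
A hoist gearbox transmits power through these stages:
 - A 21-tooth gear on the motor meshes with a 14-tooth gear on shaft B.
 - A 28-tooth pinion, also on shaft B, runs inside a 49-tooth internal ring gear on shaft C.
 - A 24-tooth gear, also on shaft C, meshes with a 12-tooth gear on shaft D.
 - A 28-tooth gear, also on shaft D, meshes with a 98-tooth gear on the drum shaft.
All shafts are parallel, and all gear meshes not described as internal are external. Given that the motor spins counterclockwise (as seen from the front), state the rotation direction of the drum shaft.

clockwise

the motor → shaft B: external mesh, 1 reversal → CW.
shaft B → shaft C: internal mesh, same direction → CW.
shaft C → shaft D: external mesh, 1 reversal → CCW.
shaft D → the drum shaft: external mesh, 1 reversal → CW.
3 reversals in total — an odd number — so the drum shaft turns opposite to the motor.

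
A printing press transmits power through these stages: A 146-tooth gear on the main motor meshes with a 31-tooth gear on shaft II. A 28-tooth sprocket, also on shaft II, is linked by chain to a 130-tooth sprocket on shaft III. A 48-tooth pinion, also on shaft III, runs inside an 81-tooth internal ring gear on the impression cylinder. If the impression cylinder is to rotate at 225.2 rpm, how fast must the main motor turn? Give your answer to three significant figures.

375 rpm

Overall ratio R = 0.21233 × 4.6429 × 1.6875 = 1.6636.
Required input speed = output speed × R = 225.2 × 1.6636 = 374.63 rpm.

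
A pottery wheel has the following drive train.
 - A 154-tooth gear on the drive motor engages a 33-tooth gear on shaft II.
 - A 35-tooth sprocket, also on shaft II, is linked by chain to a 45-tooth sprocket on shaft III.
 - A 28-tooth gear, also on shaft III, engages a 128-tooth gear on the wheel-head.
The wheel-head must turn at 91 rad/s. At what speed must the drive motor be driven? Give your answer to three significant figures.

Overall ratio R = 0.21429 × 1.2857 × 4.5714 = 1.2595.
Required input speed = output speed × R = 91 × 1.2595 = 114.61 rad/s.

115 rad/s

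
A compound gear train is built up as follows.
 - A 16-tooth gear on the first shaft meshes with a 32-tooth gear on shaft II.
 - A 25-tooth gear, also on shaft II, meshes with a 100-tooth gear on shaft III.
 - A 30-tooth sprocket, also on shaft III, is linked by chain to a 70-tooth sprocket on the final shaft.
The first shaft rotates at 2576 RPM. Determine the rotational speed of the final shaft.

138 RPM

Gear mesh: ratio = 32/16 = 2, so shaft II turns at 2576 / 2 = 1288 RPM.
Gear mesh: ratio = 100/25 = 4, so shaft III turns at 1288 / 4 = 322 RPM.
Chain: ratio = 70/30 = 2.3333, so the final shaft turns at 322 / 2.3333 = 138 RPM.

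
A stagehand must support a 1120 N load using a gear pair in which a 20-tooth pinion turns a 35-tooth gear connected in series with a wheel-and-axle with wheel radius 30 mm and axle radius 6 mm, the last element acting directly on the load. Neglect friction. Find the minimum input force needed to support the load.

128 N

Gear pair MA = 35/20 = 1.75.
Wheel-and-axle MA = R/r = 30/6 = 5.
Combined ideal MA = 1.75 × 5 = 8.75.
Effort = load / MA = 1120 / 8.75 = 128 N.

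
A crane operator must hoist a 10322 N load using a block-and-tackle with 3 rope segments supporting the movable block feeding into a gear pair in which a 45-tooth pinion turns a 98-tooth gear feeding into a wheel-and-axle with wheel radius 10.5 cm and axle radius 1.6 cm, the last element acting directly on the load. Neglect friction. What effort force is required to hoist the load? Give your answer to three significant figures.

Block-and-tackle MA = number of supporting rope parts = 3.
Gear pair MA = 98/45 = 2.1778.
Wheel-and-axle MA = R/r = 10.5/1.6 = 6.5625.
Combined ideal MA = 3 × 2.1778 × 6.5625 = 42.875.
Effort = load / MA = 10322 / 42.875 = 240.75 N.

241 N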